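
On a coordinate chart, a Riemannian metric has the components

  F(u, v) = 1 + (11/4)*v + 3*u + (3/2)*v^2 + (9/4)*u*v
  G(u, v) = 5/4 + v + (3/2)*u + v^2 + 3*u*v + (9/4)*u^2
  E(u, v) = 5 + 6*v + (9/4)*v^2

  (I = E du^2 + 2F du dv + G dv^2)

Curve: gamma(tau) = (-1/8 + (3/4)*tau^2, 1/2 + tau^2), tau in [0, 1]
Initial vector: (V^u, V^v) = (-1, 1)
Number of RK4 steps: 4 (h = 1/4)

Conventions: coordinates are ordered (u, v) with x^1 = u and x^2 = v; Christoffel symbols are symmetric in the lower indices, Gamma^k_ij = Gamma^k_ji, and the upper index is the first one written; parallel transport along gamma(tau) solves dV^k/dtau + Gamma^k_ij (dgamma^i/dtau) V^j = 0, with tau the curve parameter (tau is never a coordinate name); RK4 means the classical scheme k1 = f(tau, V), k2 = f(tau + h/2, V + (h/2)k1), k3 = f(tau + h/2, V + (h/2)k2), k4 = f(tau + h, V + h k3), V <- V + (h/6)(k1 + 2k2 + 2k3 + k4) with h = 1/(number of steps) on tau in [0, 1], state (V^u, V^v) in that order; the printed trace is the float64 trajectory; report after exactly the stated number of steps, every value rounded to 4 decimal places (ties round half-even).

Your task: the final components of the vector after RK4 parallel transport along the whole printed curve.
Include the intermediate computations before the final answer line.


gamma'(tau) = ((3/2)*tau, 2*tau); f(tau, V)^k = -Gamma^k_ij(gamma(tau)) gamma'^i(tau) V^j; h = 1/4; intermediate values shown to 6 dp
curve data and Christoffel symbols at the stage parameters:
  tau = 0.000000: gamma = (-0.125000, 0.500000), gamma' = (0.000000, 0.000000); Gamma_uuu = 0.000000, Gamma_uuv = 0.447268, Gamma_uvv = 0.298179, Gamma_vuu = 0.000000, Gamma_vuv = 0.132147, Gamma_vvv = 0.088098
  tau = 0.125000: gamma = (-0.113281, 0.515625), gamma' = (0.187500, 0.250000); Gamma_uuu = 0.000000, Gamma_uuv = 0.442233, Gamma_uvv = 0.294822, Gamma_vuu = 0.000000, Gamma_vuv = 0.134850, Gamma_vvv = 0.089900
  tau = 0.250000: gamma = (-0.078125, 0.562500), gamma' = (0.375000, 0.500000); Gamma_uuu = 0.000000, Gamma_uuv = 0.427395, Gamma_uvv = 0.284930, Gamma_vuu = 0.000000, Gamma_vuv = 0.142073, Gamma_vvv = 0.094716
  tau = 0.375000: gamma = (-0.019531, 0.640625), gamma' = (0.562500, 0.750000); Gamma_uuu = 0.000000, Gamma_uuv = 0.403683, Gamma_uvv = 0.269122, Gamma_vuu = 0.000000, Gamma_vuv = 0.151514, Gamma_vvv = 0.101010
  tau = 0.500000: gamma = (0.062500, 0.750000), gamma' = (0.750000, 1.000000); Gamma_uuu = 0.000000, Gamma_uuv = 0.372873, Gamma_uvv = 0.248582, Gamma_vuu = 0.000000, Gamma_vuv = 0.160336, Gamma_vvv = 0.106890
  tau = 0.625000: gamma = (0.167969, 0.890625), gamma' = (0.937500, 1.250000); Gamma_uuu = 0.000000, Gamma_uuv = 0.337497, Gamma_uvv = 0.224998, Gamma_vuu = 0.000000, Gamma_vuv = 0.166179, Gamma_vvv = 0.110786
  tau = 0.750000: gamma = (0.296875, 1.062500), gamma' = (1.125000, 1.500000); Gamma_uuu = 0.000000, Gamma_uuv = 0.300374, Gamma_uvv = 0.200250, Gamma_vuu = 0.000000, Gamma_vuv = 0.167818, Gamma_vvv = 0.111879
  tau = 0.875000: gamma = (0.449219, 1.265625), gamma' = (1.312500, 1.750000); Gamma_uuu = 0.000000, Gamma_uuv = 0.264017, Gamma_uvv = 0.176012, Gamma_vuu = 0.000000, Gamma_vuv = 0.165209, Gamma_vvv = 0.110140
  tau = 1.000000: gamma = (0.625000, 1.500000), gamma' = (1.500000, 2.000000); Gamma_uuu = 0.000000, Gamma_uuv = 0.230216, Gamma_uvv = 0.153477, Gamma_vuu = 0.000000, Gamma_vuv = 0.159120, Gamma_vvv = 0.106080
step 0: V^u = -1.0000, V^v = 1.0000
step 1: k1 = (0.000000, 0.000000), k2 = (-0.046066, -0.014047), k3 = (-0.045154, -0.013769), k4 = (-0.085586, -0.028450); V <- V + (h/6)(k1 + 2k2 + 2k3 + k4): V^u = -1.0112, V^v = 0.9965
step 2: k1 = (-0.085593, -0.028453), k2 = (-0.116502, -0.043727), k3 = (-0.114514, -0.042980), k4 = (-0.132998, -0.057189); V <- V + (h/6)(k1 + 2k2 + 2k3 + k4): V^u = -1.0395, V^v = 0.9857
step 3: k1 = (-0.133073, -0.057221), k2 = (-0.139267, -0.068574), k3 = (-0.138092, -0.067995), k4 = (-0.134394, -0.075085); V <- V + (h/6)(k1 + 2k2 + 2k3 + k4): V^u = -1.0738, V^v = 0.9688
step 4: k1 = (-0.134580, -0.075189), k2 = (-0.124082, -0.077644), k3 = (-0.124487, -0.077898), k4 = (-0.110496, -0.076372); V <- V + (h/6)(k1 + 2k2 + 2k3 + k4): V^u = -1.1047, V^v = 0.9495

Answer: V^u = -1.1047, V^v = 0.9495


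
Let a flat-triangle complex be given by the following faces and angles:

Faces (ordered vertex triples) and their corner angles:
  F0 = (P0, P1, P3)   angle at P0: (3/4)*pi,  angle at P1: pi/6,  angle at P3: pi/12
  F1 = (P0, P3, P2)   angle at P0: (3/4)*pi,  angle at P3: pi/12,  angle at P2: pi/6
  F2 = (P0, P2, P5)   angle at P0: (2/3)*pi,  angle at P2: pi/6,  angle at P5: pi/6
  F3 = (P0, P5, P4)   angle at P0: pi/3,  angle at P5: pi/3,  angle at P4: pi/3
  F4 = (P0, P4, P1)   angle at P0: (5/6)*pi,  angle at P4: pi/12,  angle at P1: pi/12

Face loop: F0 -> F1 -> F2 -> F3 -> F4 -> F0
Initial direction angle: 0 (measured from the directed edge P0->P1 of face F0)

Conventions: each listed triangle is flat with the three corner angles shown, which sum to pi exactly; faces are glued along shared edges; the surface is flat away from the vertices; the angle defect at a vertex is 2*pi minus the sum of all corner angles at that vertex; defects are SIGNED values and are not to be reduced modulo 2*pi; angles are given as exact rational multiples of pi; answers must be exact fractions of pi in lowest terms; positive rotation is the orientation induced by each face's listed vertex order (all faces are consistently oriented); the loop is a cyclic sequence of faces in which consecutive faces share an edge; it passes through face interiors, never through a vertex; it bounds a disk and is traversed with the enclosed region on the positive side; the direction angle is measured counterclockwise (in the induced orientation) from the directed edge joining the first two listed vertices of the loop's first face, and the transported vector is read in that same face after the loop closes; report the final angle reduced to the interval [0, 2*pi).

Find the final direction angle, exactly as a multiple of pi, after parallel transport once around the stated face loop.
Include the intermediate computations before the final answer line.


enclosed vertex P0: corner angles sum to (10/3)*pi, defect = 2*pi - (10/3)*pi = (-4/3)*pi
the final direction is the initial angle plus the enclosed defects, taken mod 2*pi in the induced orientation
final angle = 0 - (4/3)*pi = (2/3)*pi (mod 2*pi)

Answer: final direction angle = (2/3)*pi


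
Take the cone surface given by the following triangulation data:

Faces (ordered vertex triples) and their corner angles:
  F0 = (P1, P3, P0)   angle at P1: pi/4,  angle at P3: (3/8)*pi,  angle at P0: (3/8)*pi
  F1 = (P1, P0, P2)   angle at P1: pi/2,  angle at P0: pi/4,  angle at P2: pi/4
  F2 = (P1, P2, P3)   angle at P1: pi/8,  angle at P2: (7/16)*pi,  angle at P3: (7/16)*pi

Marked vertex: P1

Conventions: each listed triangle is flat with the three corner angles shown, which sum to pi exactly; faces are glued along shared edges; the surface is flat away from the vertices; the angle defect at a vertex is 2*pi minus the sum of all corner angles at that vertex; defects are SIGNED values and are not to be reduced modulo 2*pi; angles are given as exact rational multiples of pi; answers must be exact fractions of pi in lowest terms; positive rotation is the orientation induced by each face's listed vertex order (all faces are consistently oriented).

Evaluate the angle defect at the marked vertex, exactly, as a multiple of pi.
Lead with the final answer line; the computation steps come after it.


Answer: defect(P1) = (9/8)*pi

Sum of corner angles at P1: (7/8)*pi
defect = 2*pi - (7/8)*pi


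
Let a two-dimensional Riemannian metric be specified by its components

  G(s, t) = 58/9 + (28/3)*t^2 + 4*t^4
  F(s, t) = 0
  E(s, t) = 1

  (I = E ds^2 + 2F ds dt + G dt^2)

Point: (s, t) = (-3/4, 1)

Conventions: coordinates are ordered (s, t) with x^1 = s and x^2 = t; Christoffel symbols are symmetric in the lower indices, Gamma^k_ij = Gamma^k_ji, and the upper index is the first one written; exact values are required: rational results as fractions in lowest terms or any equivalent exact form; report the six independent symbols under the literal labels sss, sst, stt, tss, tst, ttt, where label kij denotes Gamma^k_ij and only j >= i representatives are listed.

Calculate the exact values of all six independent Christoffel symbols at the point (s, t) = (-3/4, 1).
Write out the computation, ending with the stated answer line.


E = 1, F = 0, G = 178/9 at the point
E_s = 0, E_t = 0, F_s = 0, F_t = 0, G_s = 0, G_t = 104/3
EG - F^2 = 178/9;  g^inv = (9/178) * [[178/9, 0], [0, 1]]
first-kind symbols [ij,l] = (1/2)(d_i g_jl + d_j g_il - d_l g_ij): [ss,s] = E_s/2 = 0, [ss,t] = F_s - E_t/2 = 0, [st,s] = E_t/2 = 0, [st,t] = G_s/2 = 0, [tt,s] = F_t - G_s/2 = 0, [tt,t] = G_t/2 = 52/3
Gamma^s_ij = (G*[ij,s] - F*[ij,t])/(EG - F^2), Gamma^t_ij = (E*[ij,t] - F*[ij,s])/(EG - F^2)

Answer: Gamma_sss = 0, Gamma_sst = 0, Gamma_stt = 0, Gamma_tss = 0, Gamma_tst = 0, Gamma_ttt = 78/89


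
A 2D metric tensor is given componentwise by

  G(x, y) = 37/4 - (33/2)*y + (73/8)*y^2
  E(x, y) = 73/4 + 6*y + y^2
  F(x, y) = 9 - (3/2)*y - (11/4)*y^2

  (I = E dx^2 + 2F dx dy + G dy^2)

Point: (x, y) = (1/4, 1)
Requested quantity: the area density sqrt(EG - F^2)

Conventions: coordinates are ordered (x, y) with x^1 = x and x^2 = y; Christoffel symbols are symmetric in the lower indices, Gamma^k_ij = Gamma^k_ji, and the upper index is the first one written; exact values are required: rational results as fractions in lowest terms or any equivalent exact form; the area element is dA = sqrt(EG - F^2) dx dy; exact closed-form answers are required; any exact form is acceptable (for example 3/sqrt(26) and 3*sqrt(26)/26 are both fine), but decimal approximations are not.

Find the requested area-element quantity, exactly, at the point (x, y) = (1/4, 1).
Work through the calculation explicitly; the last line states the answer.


E = 101/4, F = 19/4, G = 15/8; EG - F^2 = 793/32

Answer: sqrt(EG - F^2) = sqrt(1586)/8


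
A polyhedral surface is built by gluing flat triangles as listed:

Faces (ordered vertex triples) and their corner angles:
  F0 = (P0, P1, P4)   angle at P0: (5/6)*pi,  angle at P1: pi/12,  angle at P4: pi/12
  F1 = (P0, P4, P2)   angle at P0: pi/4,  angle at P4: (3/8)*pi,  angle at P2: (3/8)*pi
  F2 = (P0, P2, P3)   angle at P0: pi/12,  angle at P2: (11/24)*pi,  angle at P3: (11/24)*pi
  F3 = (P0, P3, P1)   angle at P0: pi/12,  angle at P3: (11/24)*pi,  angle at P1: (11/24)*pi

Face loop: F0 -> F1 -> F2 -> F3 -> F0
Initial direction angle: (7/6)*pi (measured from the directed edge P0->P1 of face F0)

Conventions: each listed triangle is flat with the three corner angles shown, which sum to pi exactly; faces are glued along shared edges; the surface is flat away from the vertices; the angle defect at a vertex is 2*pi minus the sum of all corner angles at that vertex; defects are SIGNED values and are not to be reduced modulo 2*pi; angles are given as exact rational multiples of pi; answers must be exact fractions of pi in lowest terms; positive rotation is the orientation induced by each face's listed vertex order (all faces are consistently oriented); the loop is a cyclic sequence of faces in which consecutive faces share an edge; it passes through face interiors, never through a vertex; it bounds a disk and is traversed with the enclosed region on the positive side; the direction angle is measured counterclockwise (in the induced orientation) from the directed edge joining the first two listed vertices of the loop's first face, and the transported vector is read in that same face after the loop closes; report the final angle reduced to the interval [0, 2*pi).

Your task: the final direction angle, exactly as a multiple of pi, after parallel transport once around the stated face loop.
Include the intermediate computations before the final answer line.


enclosed vertex P0: corner angles sum to (5/4)*pi, defect = 2*pi - (5/4)*pi = (3/4)*pi
transport around the loop rotates by the sum of enclosed defects; add to the initial angle mod 2*pi
final angle = (7/6)*pi + (3/4)*pi = (23/12)*pi (mod 2*pi)

Answer: final direction angle = (23/12)*pi


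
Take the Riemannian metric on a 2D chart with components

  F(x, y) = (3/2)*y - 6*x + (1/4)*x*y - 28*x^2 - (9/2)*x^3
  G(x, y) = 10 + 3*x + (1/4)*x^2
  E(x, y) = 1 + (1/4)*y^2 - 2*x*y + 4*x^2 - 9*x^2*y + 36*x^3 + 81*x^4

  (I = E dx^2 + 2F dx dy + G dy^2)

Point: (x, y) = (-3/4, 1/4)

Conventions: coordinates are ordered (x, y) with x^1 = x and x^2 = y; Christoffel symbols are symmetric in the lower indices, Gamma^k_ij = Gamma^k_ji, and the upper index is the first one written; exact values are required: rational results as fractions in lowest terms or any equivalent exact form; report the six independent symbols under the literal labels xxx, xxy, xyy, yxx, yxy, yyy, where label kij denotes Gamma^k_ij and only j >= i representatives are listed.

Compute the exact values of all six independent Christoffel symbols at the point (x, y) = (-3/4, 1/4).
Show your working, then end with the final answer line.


E = 3281/256, F = -1155/128, G = 505/64 at the point
E_x = -1265/16, E_y = -55/16, F_x = 911/32, F_y = 21/16, G_x = 21/8, G_y = 0
EG - F^2 = 5045/256;  g^inv = (256/5045) * [[505/64, 1155/128], [1155/128, 3281/256]]
first-kind symbols [ij,l] = (1/2)(d_i g_jl + d_j g_il - d_l g_ij): [xx,x] = E_x/2 = -1265/32, [xx,y] = F_x - E_y/2 = 483/16, [xy,x] = E_y/2 = -55/32, [xy,y] = G_x/2 = 21/16, [yy,x] = F_y - G_x/2 = 0, [yy,y] = G_y/2 = 0
Gamma^x_ij = (G*[ij,x] - F*[ij,y])/(EG - F^2), Gamma^y_ij = (E*[ij,y] - F*[ij,x])/(EG - F^2)

Answer: Gamma_xxx = -2024/1009, Gamma_xxy = -88/1009, Gamma_xyy = 0, Gamma_yxx = 7728/5045, Gamma_yxy = 336/5045, Gamma_yyy = 0


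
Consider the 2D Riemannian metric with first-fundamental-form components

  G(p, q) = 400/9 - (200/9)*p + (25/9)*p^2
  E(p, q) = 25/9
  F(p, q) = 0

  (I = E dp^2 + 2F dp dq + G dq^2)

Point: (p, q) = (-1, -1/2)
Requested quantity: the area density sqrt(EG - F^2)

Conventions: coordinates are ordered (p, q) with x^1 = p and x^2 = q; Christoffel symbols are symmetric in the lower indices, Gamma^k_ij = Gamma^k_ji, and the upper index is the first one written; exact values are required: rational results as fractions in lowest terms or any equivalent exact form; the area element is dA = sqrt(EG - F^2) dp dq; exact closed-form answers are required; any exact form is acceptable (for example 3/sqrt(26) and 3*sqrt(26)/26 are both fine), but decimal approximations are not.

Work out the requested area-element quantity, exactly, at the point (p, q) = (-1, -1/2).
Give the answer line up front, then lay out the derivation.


Answer: sqrt(EG - F^2) = 125/9

E = 25/9, F = 0, G = 625/9; EG - F^2 = 15625/81


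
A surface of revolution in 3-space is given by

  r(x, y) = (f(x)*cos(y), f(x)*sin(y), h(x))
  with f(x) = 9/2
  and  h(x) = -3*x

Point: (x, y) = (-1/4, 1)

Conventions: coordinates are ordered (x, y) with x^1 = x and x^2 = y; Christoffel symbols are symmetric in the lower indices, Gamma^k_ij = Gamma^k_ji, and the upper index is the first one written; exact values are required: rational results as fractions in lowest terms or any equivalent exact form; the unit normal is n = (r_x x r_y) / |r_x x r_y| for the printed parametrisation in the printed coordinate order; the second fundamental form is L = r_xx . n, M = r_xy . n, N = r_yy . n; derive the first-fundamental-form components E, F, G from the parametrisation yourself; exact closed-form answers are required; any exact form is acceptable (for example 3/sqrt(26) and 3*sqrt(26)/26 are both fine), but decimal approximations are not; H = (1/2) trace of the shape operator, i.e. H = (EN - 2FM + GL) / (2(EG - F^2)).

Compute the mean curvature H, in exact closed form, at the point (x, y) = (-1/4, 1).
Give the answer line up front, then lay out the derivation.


Answer: H = -1/9

f = 9/2, f' = 0, f'' = 0, h' = -3, h'' = 0
E = 9, F = 0, G = 81/4; answer radicand W^2 = 9
unnormalised second-form numerators: l = 0, m = 0, n = -27/2; L = l/sqrt(9), and similarly M = m/sqrt(W^2), N = n/sqrt(W^2)
H = (E*n - 2*F*m + G*l) / (2*(EG - F^2)*sqrt(W^2)); E*n - 2*F*m + G*l = -243/2, EG - F^2 = 729/4, so H = (-1/3)/sqrt(9)


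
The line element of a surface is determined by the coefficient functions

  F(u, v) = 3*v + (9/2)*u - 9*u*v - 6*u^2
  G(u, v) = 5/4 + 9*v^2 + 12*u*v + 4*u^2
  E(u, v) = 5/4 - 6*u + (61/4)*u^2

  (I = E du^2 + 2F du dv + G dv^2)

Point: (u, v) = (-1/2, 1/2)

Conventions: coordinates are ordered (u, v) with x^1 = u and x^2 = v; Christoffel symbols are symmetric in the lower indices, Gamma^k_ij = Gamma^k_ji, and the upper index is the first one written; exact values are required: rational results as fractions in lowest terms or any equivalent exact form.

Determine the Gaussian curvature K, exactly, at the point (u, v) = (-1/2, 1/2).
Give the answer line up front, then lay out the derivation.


Answer: K = -4480/5547

E = 129/16, F = 0, G = 3/2, EG - F^2 = 387/32 at the point
E_u = -85/4, E_v = 0, F_u = 6, F_v = 15/2, G_u = 2, G_v = 3
E_vv = 0, F_uv = -9, G_uu = 8
Evaluate Brioschi's two determinant matrices M1, M2 and divide by (EG - F^2)^2.
M1 = [[-E_vv/2 + F_uv - G_uu/2, E_u/2, F_u - E_v/2], [F_v - G_u/2, E, F], [G_v/2, F, G]] = [[-13, -85/8, 6], [13/2, 129/16, 0], [3/2, 0, 3/2]]; det M1 = -2019/16
M2 = [[0, E_v/2, G_u/2], [E_v/2, E, F], [G_u/2, F, G]] = [[0, 0, 1], [0, 129/16, 0], [1, 0, 3/2]]; det M2 = -129/16
det M1 - det M2 = -945/8; K = -945/8 / (387/32)^2 = -4480/5547


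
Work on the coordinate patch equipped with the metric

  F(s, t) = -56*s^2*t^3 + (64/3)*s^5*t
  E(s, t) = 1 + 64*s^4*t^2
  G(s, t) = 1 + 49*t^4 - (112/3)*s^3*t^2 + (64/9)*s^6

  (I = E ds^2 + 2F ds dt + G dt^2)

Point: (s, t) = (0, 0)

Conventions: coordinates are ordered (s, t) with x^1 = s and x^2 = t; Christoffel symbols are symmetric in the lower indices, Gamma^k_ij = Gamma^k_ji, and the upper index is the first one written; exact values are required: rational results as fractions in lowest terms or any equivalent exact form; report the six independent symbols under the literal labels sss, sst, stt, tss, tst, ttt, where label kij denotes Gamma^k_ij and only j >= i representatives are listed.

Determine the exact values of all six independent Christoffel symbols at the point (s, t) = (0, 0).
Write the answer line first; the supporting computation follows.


Answer: Gamma_sss = 0, Gamma_sst = 0, Gamma_stt = 0, Gamma_tss = 0, Gamma_tst = 0, Gamma_ttt = 0

E = 1, F = 0, G = 1 at the point
E_s = 0, E_t = 0, F_s = 0, F_t = 0, G_s = 0, G_t = 0
EG - F^2 = 1;  g^inv = (1) * [[1, 0], [0, 1]]
first-kind symbols [ij,l] = (1/2)(d_i g_jl + d_j g_il - d_l g_ij): [ss,s] = E_s/2 = 0, [ss,t] = F_s - E_t/2 = 0, [st,s] = E_t/2 = 0, [st,t] = G_s/2 = 0, [tt,s] = F_t - G_s/2 = 0, [tt,t] = G_t/2 = 0
Gamma^s_ij = (G*[ij,s] - F*[ij,t])/(EG - F^2), Gamma^t_ij = (E*[ij,t] - F*[ij,s])/(EG - F^2)


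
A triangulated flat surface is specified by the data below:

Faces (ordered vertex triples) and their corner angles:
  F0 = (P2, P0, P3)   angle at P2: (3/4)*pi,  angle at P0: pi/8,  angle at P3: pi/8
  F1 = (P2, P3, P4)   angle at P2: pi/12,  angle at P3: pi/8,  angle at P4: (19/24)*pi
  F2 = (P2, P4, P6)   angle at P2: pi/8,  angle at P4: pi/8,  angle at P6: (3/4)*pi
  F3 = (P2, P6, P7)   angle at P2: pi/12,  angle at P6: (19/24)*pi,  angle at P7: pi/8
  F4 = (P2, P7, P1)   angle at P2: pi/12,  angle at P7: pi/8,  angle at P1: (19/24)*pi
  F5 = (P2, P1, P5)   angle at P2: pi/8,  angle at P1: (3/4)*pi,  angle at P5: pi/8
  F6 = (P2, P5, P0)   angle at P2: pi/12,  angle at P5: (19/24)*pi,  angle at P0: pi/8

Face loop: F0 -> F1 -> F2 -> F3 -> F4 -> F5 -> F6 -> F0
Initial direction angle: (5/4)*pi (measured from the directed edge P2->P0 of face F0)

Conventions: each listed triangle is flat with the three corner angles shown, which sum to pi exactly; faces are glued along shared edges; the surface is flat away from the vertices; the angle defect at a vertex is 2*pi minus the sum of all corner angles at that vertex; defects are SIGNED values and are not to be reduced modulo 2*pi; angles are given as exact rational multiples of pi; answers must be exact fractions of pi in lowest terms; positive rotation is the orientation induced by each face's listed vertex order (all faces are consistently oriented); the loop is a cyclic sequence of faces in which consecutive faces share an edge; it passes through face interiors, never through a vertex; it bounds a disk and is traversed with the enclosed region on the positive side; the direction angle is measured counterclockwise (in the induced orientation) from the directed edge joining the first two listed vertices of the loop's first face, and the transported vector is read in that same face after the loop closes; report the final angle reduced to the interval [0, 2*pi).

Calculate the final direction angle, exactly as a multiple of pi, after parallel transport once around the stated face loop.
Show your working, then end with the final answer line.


enclosed vertex P2: corner angles sum to (4/3)*pi, defect = 2*pi - (4/3)*pi = (2/3)*pi
adding the enclosed defects to the starting angle (mod 2*pi, induced orientation) gives the holonomy
final angle = (5/4)*pi + (2/3)*pi = (23/12)*pi (mod 2*pi)

Answer: final direction angle = (23/12)*pi


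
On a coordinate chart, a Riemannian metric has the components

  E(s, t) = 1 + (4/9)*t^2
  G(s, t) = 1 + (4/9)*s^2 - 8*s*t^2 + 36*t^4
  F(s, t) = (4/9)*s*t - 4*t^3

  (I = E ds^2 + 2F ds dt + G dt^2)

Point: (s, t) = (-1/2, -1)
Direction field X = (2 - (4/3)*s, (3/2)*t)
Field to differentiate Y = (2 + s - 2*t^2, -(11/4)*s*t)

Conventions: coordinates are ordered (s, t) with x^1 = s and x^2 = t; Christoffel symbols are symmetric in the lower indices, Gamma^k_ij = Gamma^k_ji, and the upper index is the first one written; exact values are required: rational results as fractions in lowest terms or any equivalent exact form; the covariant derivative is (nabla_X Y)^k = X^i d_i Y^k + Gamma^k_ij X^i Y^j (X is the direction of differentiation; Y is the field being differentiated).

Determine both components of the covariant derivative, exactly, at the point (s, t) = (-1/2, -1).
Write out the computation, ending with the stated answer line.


E = 13/9, F = 38/9, G = 370/9 at the point
E_s = 0, E_t = -8/9, F_s = -4/9, F_t = -110/9, G_s = -76/9, G_t = -152
EG - F^2 = 374/9;  g^inv = (9/374) * [[370/9, -38/9], [-38/9, 13/9]]
first-kind symbols [ij,l] = (1/2)(d_i g_jl + d_j g_il - d_l g_ij): [ss,s] = E_s/2 = 0, [ss,t] = F_s - E_t/2 = 0, [st,s] = E_t/2 = -4/9, [st,t] = G_s/2 = -38/9, [tt,s] = F_t - G_s/2 = -8, [tt,t] = G_t/2 = -76
Gamma^s_ij = (G*[ij,s] - F*[ij,t])/(EG - F^2), Gamma^t_ij = (E*[ij,t] - F*[ij,s])/(EG - F^2)
Gamma_sss = 0, Gamma_sst = -2/187, Gamma_stt = -36/187, Gamma_tss = 0, Gamma_tst = -19/187, Gamma_ttt = -342/187
X = (8/3, -3/2), Y = (-1/2, -11/8) at the point

Answer: (nabla_X Y)^s = -2767/748, (nabla_X Y)^t = 5371/2992


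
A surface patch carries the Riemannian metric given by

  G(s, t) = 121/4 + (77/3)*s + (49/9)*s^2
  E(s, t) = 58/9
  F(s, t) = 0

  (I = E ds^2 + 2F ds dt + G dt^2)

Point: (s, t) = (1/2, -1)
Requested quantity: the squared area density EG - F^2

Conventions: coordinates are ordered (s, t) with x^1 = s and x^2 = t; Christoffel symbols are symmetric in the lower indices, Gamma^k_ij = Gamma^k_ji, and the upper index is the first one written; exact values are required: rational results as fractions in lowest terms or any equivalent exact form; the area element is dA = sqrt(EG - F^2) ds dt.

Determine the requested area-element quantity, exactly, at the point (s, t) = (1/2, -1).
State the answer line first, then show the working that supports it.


Answer: EG - F^2 = 23200/81

E = 58/9, F = 0, G = 400/9; EG - F^2 = 23200/81


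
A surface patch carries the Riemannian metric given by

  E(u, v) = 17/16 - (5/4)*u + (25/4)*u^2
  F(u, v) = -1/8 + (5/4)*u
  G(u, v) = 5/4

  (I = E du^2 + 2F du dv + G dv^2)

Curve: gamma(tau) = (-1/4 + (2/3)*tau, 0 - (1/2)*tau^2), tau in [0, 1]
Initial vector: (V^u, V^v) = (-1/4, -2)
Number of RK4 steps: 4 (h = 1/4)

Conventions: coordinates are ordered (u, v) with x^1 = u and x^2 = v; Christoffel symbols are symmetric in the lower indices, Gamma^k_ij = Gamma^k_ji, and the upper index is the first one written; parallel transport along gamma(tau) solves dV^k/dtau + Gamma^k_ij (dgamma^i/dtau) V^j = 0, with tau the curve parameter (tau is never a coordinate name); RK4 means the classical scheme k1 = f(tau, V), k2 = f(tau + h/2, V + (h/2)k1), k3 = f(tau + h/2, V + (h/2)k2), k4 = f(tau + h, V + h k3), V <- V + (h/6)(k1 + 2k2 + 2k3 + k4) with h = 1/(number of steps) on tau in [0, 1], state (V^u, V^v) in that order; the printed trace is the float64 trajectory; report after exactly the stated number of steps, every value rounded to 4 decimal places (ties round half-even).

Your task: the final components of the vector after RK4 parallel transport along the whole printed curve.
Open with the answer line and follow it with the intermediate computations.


Answer: V^u = -0.2591, V^v = -1.8305

gamma'(tau) = (2/3, -tau); f(tau, V)^k = -Gamma^k_ij(gamma(tau)) gamma'^i(tau) V^j; h = 1/4; intermediate values shown to 6 dp
curve data and Christoffel symbols at the stage parameters:
  tau = 0.000000: gamma = (-0.250000, 0.000000), gamma' = (0.666667, 0.000000); Gamma_uuu = -1.085271, Gamma_uuv = 0.000000, Gamma_uvv = 0.000000, Gamma_vuu = 0.620155, Gamma_vuv = 0.000000, Gamma_vvv = 0.000000
  tau = 0.125000: gamma = (-0.166667, -0.007812), gamma' = (0.666667, -0.125000); Gamma_uuu = -0.983607, Gamma_uuv = 0.000000, Gamma_uvv = 0.000000, Gamma_vuu = 0.737705, Gamma_vuv = 0.000000, Gamma_vvv = 0.000000
  tau = 0.250000: gamma = (-0.083333, -0.031250), gamma' = (0.666667, -0.250000); Gamma_uuu = -0.784780, Gamma_uuv = 0.000000, Gamma_uvv = 0.000000, Gamma_vuu = 0.856124, Gamma_vuv = 0.000000, Gamma_vvv = 0.000000
  tau = 0.375000: gamma = (0.000000, -0.070312), gamma' = (0.666667, -0.375000); Gamma_uuu = -0.476190, Gamma_uuv = 0.000000, Gamma_uvv = 0.000000, Gamma_vuu = 0.952381, Gamma_vuv = 0.000000, Gamma_vvv = 0.000000
  tau = 0.500000: gamma = (0.083333, -0.125000), gamma' = (0.666667, -0.500000); Gamma_uuu = -0.083218, Gamma_uuv = 0.000000, Gamma_uvv = 0.000000, Gamma_vuu = 0.998613, Gamma_vuv = 0.000000, Gamma_vvv = 0.000000
  tau = 0.625000: gamma = (0.166667, -0.195312), gamma' = (0.666667, -0.625000); Gamma_uuu = 0.326087, Gamma_uuv = 0.000000, Gamma_uvv = 0.000000, Gamma_vuu = 0.978261, Gamma_vuv = 0.000000, Gamma_vvv = 0.000000
  tau = 0.750000: gamma = (0.250000, -0.281250), gamma' = (0.666667, -0.750000); Gamma_uuu = 0.674157, Gamma_uuv = 0.000000, Gamma_uvv = 0.000000, Gamma_vuu = 0.898876, Gamma_vuv = 0.000000, Gamma_vvv = 0.000000
  tau = 0.875000: gamma = (0.333333, -0.382812), gamma' = (0.666667, -0.875000); Gamma_uuu = 0.917031, Gamma_uuv = 0.000000, Gamma_uvv = 0.000000, Gamma_vuu = 0.786026, Gamma_vuv = 0.000000, Gamma_vvv = 0.000000
  tau = 1.000000: gamma = (0.416667, -0.500000), gamma' = (0.666667, -1.000000); Gamma_uuu = 1.054579, Gamma_uuv = 0.000000, Gamma_uvv = 0.000000, Gamma_vuu = 0.666050, Gamma_vuv = 0.000000, Gamma_vvv = 0.000000
step 0: V^u = -0.2500, V^v = -2.0000
step 1: k1 = (-0.180879, 0.103359), k2 = (-0.178761, 0.134070), k3 = (-0.178587, 0.133940), k4 = (-0.154155, 0.168169); V <- V + (h/6)(k1 + 2k2 + 2k3 + k4): V^u = -0.2937, V^v = -1.9664
step 2: k1 = (-0.153680, 0.167651), k2 = (-0.099349, 0.198698), k3 = (-0.097193, 0.194386), k4 = (-0.017644, 0.211731); V <- V + (h/6)(k1 + 2k2 + 2k3 + k4): V^u = -0.3173, V^v = -1.9178
step 3: k1 = (-0.017601, 0.211210), k2 = (0.069447, 0.208341), k3 = (0.067081, 0.201244), k4 = (0.135050, 0.180066); V <- V + (h/6)(k1 + 2k2 + 2k3 + k4): V^u = -0.3010, V^v = -1.8674
step 4: k1 = (0.135274, 0.180365), k2 = (0.173671, 0.148860), k3 = (0.170736, 0.146345), k4 = (0.181599, 0.114694); V <- V + (h/6)(k1 + 2k2 + 2k3 + k4): V^u = -0.2591, V^v = -1.8305


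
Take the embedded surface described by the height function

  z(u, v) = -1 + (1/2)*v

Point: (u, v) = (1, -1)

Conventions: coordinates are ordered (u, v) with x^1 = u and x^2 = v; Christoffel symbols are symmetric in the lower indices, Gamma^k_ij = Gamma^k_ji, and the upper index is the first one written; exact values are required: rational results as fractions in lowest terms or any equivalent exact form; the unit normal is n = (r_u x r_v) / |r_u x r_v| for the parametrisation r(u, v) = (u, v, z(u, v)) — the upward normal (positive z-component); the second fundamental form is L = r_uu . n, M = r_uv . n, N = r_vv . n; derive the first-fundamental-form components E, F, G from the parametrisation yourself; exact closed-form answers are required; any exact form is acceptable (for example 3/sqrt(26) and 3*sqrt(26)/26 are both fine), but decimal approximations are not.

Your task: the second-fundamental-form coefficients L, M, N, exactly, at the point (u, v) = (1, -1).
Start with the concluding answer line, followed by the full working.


Answer: L = 0, M = 0, N = 0

z_u = 0, z_v = 1/2, z_uu = 0, z_uv = 0, z_vv = 0
E = 1, F = 0, G = 5/4; answer radicand W^2 = 5/4
unnormalised second-form numerators: l = 0, m = 0, n = 0; L = l/sqrt(5/4), and similarly M = m/sqrt(W^2), N = n/sqrt(W^2)


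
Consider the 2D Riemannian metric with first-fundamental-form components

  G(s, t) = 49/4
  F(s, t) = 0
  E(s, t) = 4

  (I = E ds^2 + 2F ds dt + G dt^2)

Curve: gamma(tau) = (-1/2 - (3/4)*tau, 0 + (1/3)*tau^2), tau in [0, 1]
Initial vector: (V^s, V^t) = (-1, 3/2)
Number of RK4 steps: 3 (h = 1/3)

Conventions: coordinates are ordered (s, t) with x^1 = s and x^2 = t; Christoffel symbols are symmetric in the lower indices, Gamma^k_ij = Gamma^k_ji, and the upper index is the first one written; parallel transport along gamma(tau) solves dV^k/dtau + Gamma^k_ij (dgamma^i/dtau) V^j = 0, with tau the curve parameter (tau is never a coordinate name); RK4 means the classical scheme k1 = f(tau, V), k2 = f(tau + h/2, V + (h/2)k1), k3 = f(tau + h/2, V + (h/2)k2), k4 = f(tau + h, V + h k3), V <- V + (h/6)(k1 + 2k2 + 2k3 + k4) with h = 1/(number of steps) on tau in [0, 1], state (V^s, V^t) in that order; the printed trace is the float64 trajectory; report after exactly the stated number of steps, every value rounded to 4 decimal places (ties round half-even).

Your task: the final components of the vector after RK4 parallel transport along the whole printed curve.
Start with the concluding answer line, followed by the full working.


Answer: V^s = -1.0000, V^t = 1.5000

gamma'(tau) = (-3/4, (2/3)*tau); f(tau, V)^k = -Gamma^k_ij(gamma(tau)) gamma'^i(tau) V^j; h = 1/3; intermediate values shown to 6 dp
curve data and Christoffel symbols at the stage parameters:
  tau = 0.000000: gamma = (-0.500000, 0.000000), gamma' = (-0.750000, 0.000000); Gamma_sss = 0.000000, Gamma_sst = 0.000000, Gamma_stt = 0.000000, Gamma_tss = 0.000000, Gamma_tst = 0.000000, Gamma_ttt = 0.000000
  tau = 0.166667: gamma = (-0.625000, 0.009259), gamma' = (-0.750000, 0.111111); Gamma_sss = 0.000000, Gamma_sst = 0.000000, Gamma_stt = 0.000000, Gamma_tss = 0.000000, Gamma_tst = 0.000000, Gamma_ttt = 0.000000
  tau = 0.333333: gamma = (-0.750000, 0.037037), gamma' = (-0.750000, 0.222222); Gamma_sss = 0.000000, Gamma_sst = 0.000000, Gamma_stt = 0.000000, Gamma_tss = 0.000000, Gamma_tst = 0.000000, Gamma_ttt = 0.000000
  tau = 0.500000: gamma = (-0.875000, 0.083333), gamma' = (-0.750000, 0.333333); Gamma_sss = 0.000000, Gamma_sst = 0.000000, Gamma_stt = 0.000000, Gamma_tss = 0.000000, Gamma_tst = 0.000000, Gamma_ttt = 0.000000
  tau = 0.666667: gamma = (-1.000000, 0.148148), gamma' = (-0.750000, 0.444444); Gamma_sss = 0.000000, Gamma_sst = 0.000000, Gamma_stt = 0.000000, Gamma_tss = 0.000000, Gamma_tst = 0.000000, Gamma_ttt = 0.000000
  tau = 0.833333: gamma = (-1.125000, 0.231481), gamma' = (-0.750000, 0.555556); Gamma_sss = 0.000000, Gamma_sst = 0.000000, Gamma_stt = 0.000000, Gamma_tss = 0.000000, Gamma_tst = 0.000000, Gamma_ttt = 0.000000
  tau = 1.000000: gamma = (-1.250000, 0.333333), gamma' = (-0.750000, 0.666667); Gamma_sss = 0.000000, Gamma_sst = 0.000000, Gamma_stt = 0.000000, Gamma_tss = 0.000000, Gamma_tst = 0.000000, Gamma_ttt = 0.000000
step 0: V^s = -1.0000, V^t = 1.5000
step 1: k1 = (0.000000, 0.000000), k2 = (0.000000, 0.000000), k3 = (0.000000, 0.000000), k4 = (0.000000, 0.000000); V <- V + (h/6)(k1 + 2k2 + 2k3 + k4): V^s = -1.0000, V^t = 1.5000
step 2: k1 = (0.000000, 0.000000), k2 = (0.000000, 0.000000), k3 = (0.000000, 0.000000), k4 = (0.000000, 0.000000); V <- V + (h/6)(k1 + 2k2 + 2k3 + k4): V^s = -1.0000, V^t = 1.5000
step 3: k1 = (0.000000, 0.000000), k2 = (0.000000, 0.000000), k3 = (0.000000, 0.000000), k4 = (0.000000, 0.000000); V <- V + (h/6)(k1 + 2k2 + 2k3 + k4): V^s = -1.0000, V^t = 1.5000


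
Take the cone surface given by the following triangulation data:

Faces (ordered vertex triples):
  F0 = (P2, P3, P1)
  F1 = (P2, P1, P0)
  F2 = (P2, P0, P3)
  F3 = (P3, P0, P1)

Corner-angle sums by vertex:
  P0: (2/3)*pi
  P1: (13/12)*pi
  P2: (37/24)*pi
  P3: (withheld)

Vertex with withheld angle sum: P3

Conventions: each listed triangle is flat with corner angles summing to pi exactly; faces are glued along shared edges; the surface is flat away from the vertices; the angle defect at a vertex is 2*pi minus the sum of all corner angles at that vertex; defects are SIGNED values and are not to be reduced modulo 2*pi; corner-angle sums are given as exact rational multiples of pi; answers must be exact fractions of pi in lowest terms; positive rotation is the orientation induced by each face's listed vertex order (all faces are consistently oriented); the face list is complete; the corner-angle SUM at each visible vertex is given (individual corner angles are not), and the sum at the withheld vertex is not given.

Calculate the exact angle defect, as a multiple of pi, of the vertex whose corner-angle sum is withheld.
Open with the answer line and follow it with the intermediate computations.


Answer: defect(P3) = (31/24)*pi

V = 4, E = 6, F = 4; chi = V - E + F = 2
Gauss-Bonnet: total defect = 2*pi*chi = 4*pi; visible defects sum to (65/24)*pi


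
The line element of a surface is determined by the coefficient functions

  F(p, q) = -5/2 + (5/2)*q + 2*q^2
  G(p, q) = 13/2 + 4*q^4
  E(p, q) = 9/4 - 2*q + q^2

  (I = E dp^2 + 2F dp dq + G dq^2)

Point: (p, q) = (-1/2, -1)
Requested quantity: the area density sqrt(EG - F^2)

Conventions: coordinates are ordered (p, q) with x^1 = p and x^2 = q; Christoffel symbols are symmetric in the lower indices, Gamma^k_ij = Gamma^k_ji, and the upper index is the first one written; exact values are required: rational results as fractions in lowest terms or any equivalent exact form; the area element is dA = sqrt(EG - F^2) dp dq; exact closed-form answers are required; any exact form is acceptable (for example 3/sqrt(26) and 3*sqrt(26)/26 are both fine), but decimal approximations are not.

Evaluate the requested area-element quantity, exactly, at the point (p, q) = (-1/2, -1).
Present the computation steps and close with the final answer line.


E = 21/4, F = -3, G = 21/2; EG - F^2 = 369/8

Answer: sqrt(EG - F^2) = 3*sqrt(82)/4


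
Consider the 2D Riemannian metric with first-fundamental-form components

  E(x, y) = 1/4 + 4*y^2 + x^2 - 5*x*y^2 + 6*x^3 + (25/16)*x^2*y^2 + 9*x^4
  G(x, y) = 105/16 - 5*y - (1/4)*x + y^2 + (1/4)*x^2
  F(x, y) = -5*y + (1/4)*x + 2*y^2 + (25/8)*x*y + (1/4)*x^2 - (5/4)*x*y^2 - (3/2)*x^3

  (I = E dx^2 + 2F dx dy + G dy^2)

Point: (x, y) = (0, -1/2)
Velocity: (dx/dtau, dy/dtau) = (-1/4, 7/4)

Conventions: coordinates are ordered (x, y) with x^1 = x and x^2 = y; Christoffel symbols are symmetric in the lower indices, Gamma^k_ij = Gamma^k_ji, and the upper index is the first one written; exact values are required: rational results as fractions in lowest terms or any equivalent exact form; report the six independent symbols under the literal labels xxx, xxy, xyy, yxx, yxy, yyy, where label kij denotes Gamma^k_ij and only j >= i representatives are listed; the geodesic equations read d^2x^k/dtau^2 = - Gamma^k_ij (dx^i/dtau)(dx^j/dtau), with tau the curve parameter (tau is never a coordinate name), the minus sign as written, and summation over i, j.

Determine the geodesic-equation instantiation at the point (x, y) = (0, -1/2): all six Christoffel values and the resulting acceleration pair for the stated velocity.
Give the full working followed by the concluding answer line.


E = 5/4, F = 3, G = 149/16 at the point
E_x = -5/4, E_y = -4, F_x = -13/8, F_y = -7, G_x = -1/4, G_y = -6
EG - F^2 = 169/64;  g^inv = (64/169) * [[149/16, -3], [-3, 5/4]]
first-kind symbols [ij,l] = (1/2)(d_i g_jl + d_j g_il - d_l g_ij): [xx,x] = E_x/2 = -5/8, [xx,y] = F_x - E_y/2 = 3/8, [xy,x] = E_y/2 = -2, [xy,y] = G_x/2 = -1/8, [yy,x] = F_y - G_x/2 = -55/8, [yy,y] = G_y/2 = -3
Gamma^x_ij = (G*[ij,x] - F*[ij,y])/(EG - F^2), Gamma^y_ij = (E*[ij,y] - F*[ij,x])/(EG - F^2)
Gamma_xxx = -889/338, Gamma_xxy = -1168/169, Gamma_xyy = -7043/338, Gamma_yxx = 150/169, Gamma_yxy = 374/169, Gamma_yyy = 1080/169
d^2x/dtau^2 = -(Gamma_xxx*(-1/4)^2 + 2*Gamma_xxy*(-1/4)*(7/4) + Gamma_xyy*(7/4)^2) = 78323/1352
d^2y/dtau^2 = -(Gamma_yxx*(-1/4)^2 + 2*Gamma_yxy*(-1/4)*(7/4) + Gamma_yyy*(7/4)^2) = -23917/1352

Answer: Gamma_xxx = -889/338, Gamma_xxy = -1168/169, Gamma_xyy = -7043/338, Gamma_yxx = 150/169, Gamma_yxy = 374/169, Gamma_yyy = 1080/169; accelerations (d^2x/dtau^2, d^2y/dtau^2) = (78323/1352, -23917/1352)


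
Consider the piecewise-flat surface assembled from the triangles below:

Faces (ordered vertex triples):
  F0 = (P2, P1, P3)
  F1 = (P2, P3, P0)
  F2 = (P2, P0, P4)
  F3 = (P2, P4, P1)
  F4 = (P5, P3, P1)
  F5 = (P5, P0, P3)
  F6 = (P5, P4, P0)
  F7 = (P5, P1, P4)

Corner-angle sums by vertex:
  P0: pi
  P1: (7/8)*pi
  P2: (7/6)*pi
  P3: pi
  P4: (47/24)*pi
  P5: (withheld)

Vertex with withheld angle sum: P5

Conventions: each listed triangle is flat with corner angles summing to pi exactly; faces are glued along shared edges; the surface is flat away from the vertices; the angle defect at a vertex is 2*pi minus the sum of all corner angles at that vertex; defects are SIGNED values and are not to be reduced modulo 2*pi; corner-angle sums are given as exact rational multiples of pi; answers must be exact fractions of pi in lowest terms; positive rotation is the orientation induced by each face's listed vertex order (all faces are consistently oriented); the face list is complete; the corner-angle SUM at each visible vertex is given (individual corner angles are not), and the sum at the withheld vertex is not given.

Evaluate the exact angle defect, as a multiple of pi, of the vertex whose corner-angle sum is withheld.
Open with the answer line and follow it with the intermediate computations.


Answer: defect(P5) = 0

V = 6, E = 12, F = 8; chi = V - E + F = 2
Gauss-Bonnet: total defect = 2*pi*chi = 4*pi; visible defects sum to 4*pi


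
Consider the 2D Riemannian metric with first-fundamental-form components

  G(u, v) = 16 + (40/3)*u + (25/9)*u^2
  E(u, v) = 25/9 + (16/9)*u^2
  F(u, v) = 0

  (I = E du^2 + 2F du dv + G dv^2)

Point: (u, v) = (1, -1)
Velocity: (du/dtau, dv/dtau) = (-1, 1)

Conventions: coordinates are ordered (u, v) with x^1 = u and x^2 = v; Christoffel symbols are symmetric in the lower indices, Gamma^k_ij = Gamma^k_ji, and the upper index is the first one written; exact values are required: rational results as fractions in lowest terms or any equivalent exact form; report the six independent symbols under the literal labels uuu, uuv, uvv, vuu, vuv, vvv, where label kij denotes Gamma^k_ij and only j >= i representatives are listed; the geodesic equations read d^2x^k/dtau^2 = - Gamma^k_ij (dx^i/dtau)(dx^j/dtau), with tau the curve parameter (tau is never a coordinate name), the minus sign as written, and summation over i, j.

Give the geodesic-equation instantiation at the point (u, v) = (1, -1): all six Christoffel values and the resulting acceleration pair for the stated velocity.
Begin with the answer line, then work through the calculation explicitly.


Answer: Gamma_uuu = 16/41, Gamma_uuv = 0, Gamma_uvv = -85/41, Gamma_vuu = 0, Gamma_vuv = 5/17, Gamma_vvv = 0; accelerations (d^2u/dtau^2, d^2v/dtau^2) = (69/41, 10/17)

E = 41/9, F = 0, G = 289/9 at the point
E_u = 32/9, E_v = 0, F_u = 0, F_v = 0, G_u = 170/9, G_v = 0
EG - F^2 = 11849/81;  g^inv = (81/11849) * [[289/9, 0], [0, 41/9]]
first-kind symbols [ij,l] = (1/2)(d_i g_jl + d_j g_il - d_l g_ij): [uu,u] = E_u/2 = 16/9, [uu,v] = F_u - E_v/2 = 0, [uv,u] = E_v/2 = 0, [uv,v] = G_u/2 = 85/9, [vv,u] = F_v - G_u/2 = -85/9, [vv,v] = G_v/2 = 0
Gamma^u_ij = (G*[ij,u] - F*[ij,v])/(EG - F^2), Gamma^v_ij = (E*[ij,v] - F*[ij,u])/(EG - F^2)
Gamma_uuu = 16/41, Gamma_uuv = 0, Gamma_uvv = -85/41, Gamma_vuu = 0, Gamma_vuv = 5/17, Gamma_vvv = 0
d^2u/dtau^2 = -(Gamma_uuu*(-1)^2 + 2*Gamma_uuv*(-1)*(1) + Gamma_uvv*(1)^2) = 69/41
d^2v/dtau^2 = -(Gamma_vuu*(-1)^2 + 2*Gamma_vuv*(-1)*(1) + Gamma_vvv*(1)^2) = 10/17
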